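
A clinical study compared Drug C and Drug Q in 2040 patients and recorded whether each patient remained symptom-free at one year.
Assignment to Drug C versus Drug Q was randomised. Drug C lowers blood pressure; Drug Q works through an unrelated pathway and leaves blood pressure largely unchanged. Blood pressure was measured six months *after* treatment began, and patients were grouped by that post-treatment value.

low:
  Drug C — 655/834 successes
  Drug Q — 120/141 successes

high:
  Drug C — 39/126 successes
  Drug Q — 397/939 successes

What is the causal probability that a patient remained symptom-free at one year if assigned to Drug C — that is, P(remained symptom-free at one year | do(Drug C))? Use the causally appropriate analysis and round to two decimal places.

0.72

The blood pressure-specific comparison favours Drug Q throughout, but the pooled figures favour Drug C. The question is whether to condition on blood pressure.
The distribution of blood pressure is itself part of what the drug does — it is an intermediate outcome. Holding it fixed would remove that part of the effect; the total effect is the pooled difference.
So P(outcome | do(Drug C)) is just the pooled rate for Drug C: 694/960 = 0.723.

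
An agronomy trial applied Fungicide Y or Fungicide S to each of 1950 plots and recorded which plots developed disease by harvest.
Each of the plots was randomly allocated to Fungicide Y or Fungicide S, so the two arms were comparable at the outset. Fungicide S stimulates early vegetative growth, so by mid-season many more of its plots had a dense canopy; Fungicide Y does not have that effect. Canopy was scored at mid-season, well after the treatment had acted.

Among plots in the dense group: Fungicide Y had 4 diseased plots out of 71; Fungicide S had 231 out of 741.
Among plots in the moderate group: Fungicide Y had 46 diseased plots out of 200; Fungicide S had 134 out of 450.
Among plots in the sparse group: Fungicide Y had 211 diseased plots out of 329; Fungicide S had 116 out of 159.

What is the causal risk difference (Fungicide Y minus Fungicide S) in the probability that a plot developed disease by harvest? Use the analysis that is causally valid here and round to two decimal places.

Mid-season canopy is downstream of the fungicide. One should not condition on a consequence of treatment, so the overall rates are the right comparison.
The causal difference is the pooled difference: 0.435 − 0.356 = +0.079.

+0.08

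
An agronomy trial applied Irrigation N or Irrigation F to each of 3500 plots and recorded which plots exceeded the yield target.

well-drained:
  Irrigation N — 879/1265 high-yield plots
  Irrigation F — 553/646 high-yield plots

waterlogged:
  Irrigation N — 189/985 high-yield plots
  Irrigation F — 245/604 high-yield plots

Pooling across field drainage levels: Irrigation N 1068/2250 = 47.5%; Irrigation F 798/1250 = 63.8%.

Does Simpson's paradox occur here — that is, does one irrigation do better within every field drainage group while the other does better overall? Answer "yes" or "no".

no

Within each field drainage level (well-drained 69.5% vs 85.6%; waterlogged 19.2% vs 40.6%), Irrigation F has the higher rate every time. Pooled: 47.5% vs 63.8% — Irrigation F has the higher rate overall. They agree.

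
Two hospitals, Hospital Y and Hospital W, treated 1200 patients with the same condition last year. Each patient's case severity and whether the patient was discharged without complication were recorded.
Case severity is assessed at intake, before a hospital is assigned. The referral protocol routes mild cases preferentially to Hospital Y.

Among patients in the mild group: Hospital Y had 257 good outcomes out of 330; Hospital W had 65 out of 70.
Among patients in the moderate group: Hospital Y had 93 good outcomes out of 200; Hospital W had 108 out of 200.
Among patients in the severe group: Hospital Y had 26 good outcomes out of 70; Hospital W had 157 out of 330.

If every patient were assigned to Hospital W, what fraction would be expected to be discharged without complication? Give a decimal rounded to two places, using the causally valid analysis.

0.65

Within every case severity level Hospital W has the higher rate, yet pooled Hospital Y does — Simpson's reversal.
Case severity satisfies the back-door criterion: it is not a descendant of the hospital, and it blocks the spurious path from hospital to outcome. Adjusting for it (i.e., using the within-case severity rates) gives the causal effect.
Standardising Hospital W to the population case severity mix: 0.333·65/70 + 0.333·108/200 + 0.333·157/330 = 0.648.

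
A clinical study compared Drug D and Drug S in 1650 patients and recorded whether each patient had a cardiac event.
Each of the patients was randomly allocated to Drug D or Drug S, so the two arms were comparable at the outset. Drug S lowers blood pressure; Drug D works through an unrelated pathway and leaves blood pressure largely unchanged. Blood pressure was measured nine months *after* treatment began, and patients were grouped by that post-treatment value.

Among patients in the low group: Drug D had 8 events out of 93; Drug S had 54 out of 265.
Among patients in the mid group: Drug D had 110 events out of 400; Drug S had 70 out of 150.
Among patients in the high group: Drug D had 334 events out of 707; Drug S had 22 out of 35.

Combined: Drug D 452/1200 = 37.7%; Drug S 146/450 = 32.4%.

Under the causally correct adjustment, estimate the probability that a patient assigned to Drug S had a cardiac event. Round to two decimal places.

Within every blood pressure level Drug D has the lower rate, yet pooled Drug S does — Simpson's reversal.
Blood pressure is downstream of the drug. One should not condition on a consequence of treatment, so the overall rates are the right comparison.
So P(outcome | do(Drug S)) is just the pooled rate for Drug S: 146/450 = 0.324.

0.32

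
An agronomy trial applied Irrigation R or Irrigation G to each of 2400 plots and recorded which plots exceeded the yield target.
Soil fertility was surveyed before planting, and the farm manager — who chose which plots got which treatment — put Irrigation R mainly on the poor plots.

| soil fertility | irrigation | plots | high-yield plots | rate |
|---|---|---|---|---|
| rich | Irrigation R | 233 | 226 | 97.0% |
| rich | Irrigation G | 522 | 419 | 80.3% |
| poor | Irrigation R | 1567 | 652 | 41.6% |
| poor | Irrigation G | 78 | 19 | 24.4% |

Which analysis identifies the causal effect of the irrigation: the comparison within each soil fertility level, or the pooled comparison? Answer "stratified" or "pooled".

stratified

Soil fertility is set before the irrigation has any effect — it is not caused by the irrigation — and it independently drives the outcome. That makes it a confounder, so the causal comparison is within soil fertility levels.
Within each level — rich: 97.0% vs 80.3%; poor: 41.6% vs 24.4% — Irrigation R is higher every time.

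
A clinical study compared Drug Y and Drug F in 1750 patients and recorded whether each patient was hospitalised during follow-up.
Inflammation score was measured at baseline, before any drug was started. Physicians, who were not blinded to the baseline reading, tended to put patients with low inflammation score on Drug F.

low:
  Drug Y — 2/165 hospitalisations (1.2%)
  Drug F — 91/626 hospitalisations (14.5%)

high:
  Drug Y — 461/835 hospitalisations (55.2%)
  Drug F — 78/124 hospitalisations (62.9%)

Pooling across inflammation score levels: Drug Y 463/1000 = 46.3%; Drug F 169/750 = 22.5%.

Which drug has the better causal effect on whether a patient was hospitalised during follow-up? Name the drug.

Drug Y

The stratified and pooled comparisons disagree (Drug Y wins within each inflammation score; Drug F wins overall), so the answer turns on the causal role of inflammation score.
Here inflammation score is a common cause — it drives both which drug a case falls under and the outcome. The crude comparison mixes populations; the stratum-specific rates are the causally relevant ones.
Within each level — low: 1.2% vs 14.5%; high: 55.2% vs 62.9% — Drug Y is lower every time.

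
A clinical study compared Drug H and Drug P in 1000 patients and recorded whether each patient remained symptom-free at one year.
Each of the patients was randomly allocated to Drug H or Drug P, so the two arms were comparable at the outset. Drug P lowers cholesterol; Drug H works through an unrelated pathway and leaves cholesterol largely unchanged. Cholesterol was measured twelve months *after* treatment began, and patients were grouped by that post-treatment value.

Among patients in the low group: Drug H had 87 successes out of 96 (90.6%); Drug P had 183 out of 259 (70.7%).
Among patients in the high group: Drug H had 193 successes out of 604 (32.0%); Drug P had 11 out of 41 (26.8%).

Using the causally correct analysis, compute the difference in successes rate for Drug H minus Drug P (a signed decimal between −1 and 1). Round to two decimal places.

-0.25

Stratifying would compare drugs among patients the drugs themselves sorted into cholesterol groups — a form of selection on an intermediate. The unconditioned pooled rates give the total causal effect.
The causal difference is the pooled difference: 0.400 − 0.647 = -0.247.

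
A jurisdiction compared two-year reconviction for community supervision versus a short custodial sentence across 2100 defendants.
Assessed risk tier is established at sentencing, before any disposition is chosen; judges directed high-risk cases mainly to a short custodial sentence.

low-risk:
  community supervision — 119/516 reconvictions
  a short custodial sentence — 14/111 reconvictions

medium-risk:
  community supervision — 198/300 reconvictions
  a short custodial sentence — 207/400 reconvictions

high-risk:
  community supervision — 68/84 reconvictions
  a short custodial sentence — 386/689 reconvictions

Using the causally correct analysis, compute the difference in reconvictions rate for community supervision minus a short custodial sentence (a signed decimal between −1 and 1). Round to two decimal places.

+0.17

The assessed risk tier-specific comparison favours a short custodial sentence throughout, but the pooled figures favour community supervision. The question is whether to condition on assessed risk tier.
The imbalance in assessed risk tier arose from how defendants were allocated, not from anything the disposition did; and assessed risk tier independently affects the outcome. The pooled gap is confounded — condition on assessed risk tier.
Adjusting over the population distribution of assessed risk tier: 0.299·(0.231−0.126) + 0.333·(0.660−0.517) + 0.368·(0.810−0.560) = +0.170.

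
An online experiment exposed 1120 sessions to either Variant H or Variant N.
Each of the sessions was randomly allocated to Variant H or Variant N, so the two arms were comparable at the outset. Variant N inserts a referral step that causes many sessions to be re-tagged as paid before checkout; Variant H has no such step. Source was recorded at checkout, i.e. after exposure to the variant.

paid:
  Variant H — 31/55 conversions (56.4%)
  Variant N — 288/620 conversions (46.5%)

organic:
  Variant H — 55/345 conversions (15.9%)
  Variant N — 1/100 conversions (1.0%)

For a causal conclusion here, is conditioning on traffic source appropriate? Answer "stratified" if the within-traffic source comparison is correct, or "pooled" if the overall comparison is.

pooled

The traffic source-specific comparison favours Variant H throughout, but the pooled figures favour Variant N. The question is whether to condition on traffic source.
Traffic source is downstream of the variant. One should not condition on a consequence of treatment, so the overall rates are the right comparison.
Pooled: Variant H 21.5% vs Variant N 40.1%; Variant N is higher overall.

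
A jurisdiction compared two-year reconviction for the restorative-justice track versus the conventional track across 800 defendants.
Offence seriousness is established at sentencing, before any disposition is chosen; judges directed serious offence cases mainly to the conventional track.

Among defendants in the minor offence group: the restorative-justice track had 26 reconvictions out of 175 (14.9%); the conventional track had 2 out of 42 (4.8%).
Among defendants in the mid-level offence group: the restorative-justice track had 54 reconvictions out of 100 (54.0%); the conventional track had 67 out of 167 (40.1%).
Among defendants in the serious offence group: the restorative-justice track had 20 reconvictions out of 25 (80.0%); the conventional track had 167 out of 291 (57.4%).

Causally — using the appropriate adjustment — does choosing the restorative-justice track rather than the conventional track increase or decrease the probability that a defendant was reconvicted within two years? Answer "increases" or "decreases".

increases

Since offence seriousness is a pre-existing factor (not a product of the disposition) and it affects the outcome on its own, it is a confounder. The stratified rates, not the pooled rate, identify the causal effect.
Within each level — minor offence: 14.9% vs 4.8%; mid-level offence: 54.0% vs 40.1%; serious offence: 80.0% vs 57.4% — the conventional track is lower every time.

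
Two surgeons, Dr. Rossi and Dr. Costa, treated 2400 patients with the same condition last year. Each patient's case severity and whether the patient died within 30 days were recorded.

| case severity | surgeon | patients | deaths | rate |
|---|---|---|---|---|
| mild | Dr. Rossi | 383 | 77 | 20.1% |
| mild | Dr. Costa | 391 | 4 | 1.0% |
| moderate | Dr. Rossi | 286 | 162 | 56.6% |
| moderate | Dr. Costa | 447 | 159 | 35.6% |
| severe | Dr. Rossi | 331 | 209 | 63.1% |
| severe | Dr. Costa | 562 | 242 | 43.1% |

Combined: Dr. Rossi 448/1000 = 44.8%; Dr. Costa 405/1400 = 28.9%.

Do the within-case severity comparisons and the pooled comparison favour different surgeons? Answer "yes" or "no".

Within each case severity level (mild 20.1% vs 1.0%; moderate 56.6% vs 35.6%; severe 63.1% vs 43.1%), Dr. Costa has the lower rate every time. Pooled: 44.8% vs 28.9% — Dr. Costa has the lower rate overall. They agree.

no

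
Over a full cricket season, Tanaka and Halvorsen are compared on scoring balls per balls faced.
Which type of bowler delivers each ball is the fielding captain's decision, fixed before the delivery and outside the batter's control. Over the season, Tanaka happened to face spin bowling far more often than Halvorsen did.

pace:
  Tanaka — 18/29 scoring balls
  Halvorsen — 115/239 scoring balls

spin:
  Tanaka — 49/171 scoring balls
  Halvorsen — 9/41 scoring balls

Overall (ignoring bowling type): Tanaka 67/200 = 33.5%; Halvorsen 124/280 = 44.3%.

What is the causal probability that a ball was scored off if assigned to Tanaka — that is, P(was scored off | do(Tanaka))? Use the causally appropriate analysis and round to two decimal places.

0.47

Bowling type is set before the player has any effect — it is not caused by the player — and it independently drives the outcome. That makes it a confounder, so the causal comparison is within bowling type levels.
Standardising Tanaka to the population bowling type mix: 0.558·18/29 + 0.442·49/171 = 0.473.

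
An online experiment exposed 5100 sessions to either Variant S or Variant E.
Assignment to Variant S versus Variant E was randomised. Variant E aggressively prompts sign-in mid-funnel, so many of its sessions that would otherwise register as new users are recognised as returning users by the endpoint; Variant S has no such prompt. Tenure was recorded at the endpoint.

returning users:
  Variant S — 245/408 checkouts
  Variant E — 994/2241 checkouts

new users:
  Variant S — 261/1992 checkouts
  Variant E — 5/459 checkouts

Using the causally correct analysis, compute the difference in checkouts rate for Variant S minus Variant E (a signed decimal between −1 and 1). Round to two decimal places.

-0.16

Within every user tenure level Variant S has the higher rate, yet pooled Variant E does — Simpson's reversal.
User tenure here is a post-treatment variable shaped by the variant; conditioning on it would introduce bias rather than remove it. The overall comparison is the causal one.
The causal difference is the pooled difference: 0.211 − 0.370 = -0.159.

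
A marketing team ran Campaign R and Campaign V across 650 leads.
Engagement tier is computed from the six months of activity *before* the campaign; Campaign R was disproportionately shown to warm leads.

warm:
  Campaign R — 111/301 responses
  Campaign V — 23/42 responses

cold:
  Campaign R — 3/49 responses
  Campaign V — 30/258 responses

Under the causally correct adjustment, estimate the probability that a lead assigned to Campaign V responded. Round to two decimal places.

0.34

Engagement tier satisfies the back-door criterion: it is not a descendant of the campaign, and it blocks the spurious path from campaign to outcome. Adjusting for it (i.e., using the within-engagement tier rates) gives the causal effect.
Standardising Campaign V to the population engagement tier mix: 0.528·23/42 + 0.472·30/258 = 0.344.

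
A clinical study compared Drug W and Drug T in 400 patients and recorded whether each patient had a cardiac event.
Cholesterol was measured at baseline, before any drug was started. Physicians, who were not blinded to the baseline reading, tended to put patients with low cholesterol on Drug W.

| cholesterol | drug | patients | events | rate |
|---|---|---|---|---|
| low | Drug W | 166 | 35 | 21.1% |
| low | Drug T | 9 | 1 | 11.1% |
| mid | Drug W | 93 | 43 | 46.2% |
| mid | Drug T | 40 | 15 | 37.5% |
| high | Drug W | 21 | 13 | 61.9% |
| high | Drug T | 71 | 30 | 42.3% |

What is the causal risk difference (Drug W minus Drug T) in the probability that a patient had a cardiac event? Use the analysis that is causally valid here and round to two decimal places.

The imbalance in cholesterol arose from how patients were allocated, not from anything the drug did; and cholesterol independently affects the outcome. The pooled gap is confounded — condition on cholesterol.
Adjusting over the population distribution of cholesterol: 0.438·(0.211−0.111) + 0.333·(0.462−0.375) + 0.230·(0.619−0.423) = +0.118.

+0.12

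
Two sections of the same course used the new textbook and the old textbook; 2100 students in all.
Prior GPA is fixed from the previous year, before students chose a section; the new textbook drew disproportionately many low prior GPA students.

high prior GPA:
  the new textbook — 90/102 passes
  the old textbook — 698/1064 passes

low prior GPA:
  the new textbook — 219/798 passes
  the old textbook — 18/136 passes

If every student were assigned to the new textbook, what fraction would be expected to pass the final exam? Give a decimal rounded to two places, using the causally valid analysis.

the new textbook is higher inside every prior GPA band stratum but the old textbook is higher in aggregate. Whether to stratify depends on how prior GPA band relates to the teaching method.
Since prior GPA band is a pre-existing factor (not a product of the teaching method) and it affects the outcome on its own, it is a confounder. The stratified rates, not the pooled rate, identify the causal effect.
Standardising the new textbook to the population prior GPA band mix: 0.555·90/102 + 0.445·219/798 = 0.612.

0.61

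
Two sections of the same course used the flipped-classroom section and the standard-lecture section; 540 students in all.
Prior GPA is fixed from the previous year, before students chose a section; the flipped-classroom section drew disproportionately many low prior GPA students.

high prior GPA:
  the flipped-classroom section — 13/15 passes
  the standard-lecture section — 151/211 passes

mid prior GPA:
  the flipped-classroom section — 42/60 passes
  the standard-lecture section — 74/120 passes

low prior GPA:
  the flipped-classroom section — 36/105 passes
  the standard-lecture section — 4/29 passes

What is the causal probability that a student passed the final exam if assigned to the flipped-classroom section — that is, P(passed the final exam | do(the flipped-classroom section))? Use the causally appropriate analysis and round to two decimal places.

Prior GPA band satisfies the back-door criterion: it is not a descendant of the teaching method, and it blocks the spurious path from teaching method to outcome. Adjusting for it (i.e., using the within-prior GPA band rates) gives the causal effect.
Standardising the flipped-classroom section to the population prior GPA band mix: 0.419·13/15 + 0.333·42/60 + 0.248·36/105 = 0.681.

0.68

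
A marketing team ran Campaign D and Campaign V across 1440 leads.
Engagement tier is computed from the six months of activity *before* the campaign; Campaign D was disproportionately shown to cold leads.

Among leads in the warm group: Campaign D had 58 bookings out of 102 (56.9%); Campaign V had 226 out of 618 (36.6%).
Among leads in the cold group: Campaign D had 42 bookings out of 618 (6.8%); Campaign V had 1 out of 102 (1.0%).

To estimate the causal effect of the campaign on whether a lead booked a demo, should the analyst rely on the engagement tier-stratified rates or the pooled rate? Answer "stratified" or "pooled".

stratified

The imbalance in engagement tier arose from how leads were allocated, not from anything the campaign did; and engagement tier independently affects the outcome. The pooled gap is confounded — condition on engagement tier.
Within each level — warm: 56.9% vs 36.6%; cold: 6.8% vs 1.0% — Campaign D is higher every time.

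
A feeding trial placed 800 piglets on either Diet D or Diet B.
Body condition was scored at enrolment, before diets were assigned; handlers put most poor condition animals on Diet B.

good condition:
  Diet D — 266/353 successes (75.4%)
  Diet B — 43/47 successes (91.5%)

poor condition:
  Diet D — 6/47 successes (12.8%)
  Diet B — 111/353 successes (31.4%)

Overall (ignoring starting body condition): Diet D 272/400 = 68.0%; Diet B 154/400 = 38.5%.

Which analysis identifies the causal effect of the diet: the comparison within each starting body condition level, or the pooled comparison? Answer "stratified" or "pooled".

stratified

Here starting body condition is a common cause — it drives both which diet a case falls under and the outcome. The crude comparison mixes populations; the stratum-specific rates are the causally relevant ones.
Within each level — good condition: 75.4% vs 91.5%; poor condition: 12.8% vs 31.4% — Diet B is higher every time.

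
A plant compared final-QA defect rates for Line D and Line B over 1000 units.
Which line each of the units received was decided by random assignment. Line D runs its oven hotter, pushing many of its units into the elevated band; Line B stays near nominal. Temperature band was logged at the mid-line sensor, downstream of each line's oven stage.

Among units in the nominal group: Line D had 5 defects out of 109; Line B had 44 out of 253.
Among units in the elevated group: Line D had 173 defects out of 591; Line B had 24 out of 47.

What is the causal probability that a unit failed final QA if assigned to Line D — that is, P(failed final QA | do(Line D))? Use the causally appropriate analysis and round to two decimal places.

The stratified and pooled comparisons disagree (Line D wins within each in-process temperature band; Line B wins overall), so the answer turns on the causal role of in-process temperature band.
In-process temperature band lies on the pathway line → in-process temperature band → outcome, so adjusting for it blocks the indirect effect. For the total causal effect of line, use the unadjusted pooled rates.
So P(outcome | do(Line D)) is just the pooled rate for Line D: 178/700 = 0.254.

0.25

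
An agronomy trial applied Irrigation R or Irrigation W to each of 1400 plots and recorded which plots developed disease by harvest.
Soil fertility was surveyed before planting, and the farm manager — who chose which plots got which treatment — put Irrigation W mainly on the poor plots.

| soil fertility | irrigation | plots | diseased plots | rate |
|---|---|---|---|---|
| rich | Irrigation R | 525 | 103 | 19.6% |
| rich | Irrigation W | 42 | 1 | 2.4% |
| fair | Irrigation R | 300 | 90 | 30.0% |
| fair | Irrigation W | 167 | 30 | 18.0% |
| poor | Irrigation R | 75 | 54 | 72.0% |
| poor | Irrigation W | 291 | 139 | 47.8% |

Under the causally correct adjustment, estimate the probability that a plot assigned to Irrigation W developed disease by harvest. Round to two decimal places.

Nothing the irrigation does changes soil fertility; the imbalance is an allocation artefact. With soil fertility also predicting the outcome, the pooled figure is confounded, and the within-stratum comparison is the causal one.
Standardising Irrigation W to the population soil fertility mix: 0.405·1/42 + 0.334·30/167 + 0.261·139/291 = 0.194.

0.19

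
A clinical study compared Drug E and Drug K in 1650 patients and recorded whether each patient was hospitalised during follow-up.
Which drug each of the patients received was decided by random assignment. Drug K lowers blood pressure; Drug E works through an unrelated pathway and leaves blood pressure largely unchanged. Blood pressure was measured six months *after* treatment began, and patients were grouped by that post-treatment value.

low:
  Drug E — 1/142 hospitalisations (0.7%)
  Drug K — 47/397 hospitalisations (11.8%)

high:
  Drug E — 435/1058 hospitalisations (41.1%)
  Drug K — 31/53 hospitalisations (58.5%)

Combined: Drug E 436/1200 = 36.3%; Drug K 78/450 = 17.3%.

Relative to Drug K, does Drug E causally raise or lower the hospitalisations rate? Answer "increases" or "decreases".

increases

Blood pressure is recorded after the drug and is itself shifted by it — it sits on the causal path from drug to outcome. Conditioning on a mediator would strip out part of the effect we want; the pooled comparison gives the total causal effect.
Pooled: Drug E 36.3% vs Drug K 17.3%; Drug K is lower overall.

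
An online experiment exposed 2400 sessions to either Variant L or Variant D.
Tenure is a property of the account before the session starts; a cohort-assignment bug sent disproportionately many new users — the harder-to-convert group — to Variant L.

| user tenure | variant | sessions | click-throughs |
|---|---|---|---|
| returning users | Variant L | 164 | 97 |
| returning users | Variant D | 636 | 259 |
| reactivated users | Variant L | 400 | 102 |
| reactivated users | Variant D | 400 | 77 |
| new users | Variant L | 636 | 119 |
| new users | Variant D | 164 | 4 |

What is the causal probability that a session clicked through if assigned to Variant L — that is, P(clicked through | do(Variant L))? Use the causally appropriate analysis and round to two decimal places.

Variant L is higher inside every user tenure stratum but Variant D is higher in aggregate. Whether to stratify depends on how user tenure relates to the variant.
User tenure differs across variants for reasons unrelated to any effect of the variant itself, and it separately predicts the outcome — a classic confounder. We must compare within user tenure levels.
Standardising Variant L to the population user tenure mix: 0.333·97/164 + 0.333·102/400 + 0.333·119/636 = 0.345.

0.34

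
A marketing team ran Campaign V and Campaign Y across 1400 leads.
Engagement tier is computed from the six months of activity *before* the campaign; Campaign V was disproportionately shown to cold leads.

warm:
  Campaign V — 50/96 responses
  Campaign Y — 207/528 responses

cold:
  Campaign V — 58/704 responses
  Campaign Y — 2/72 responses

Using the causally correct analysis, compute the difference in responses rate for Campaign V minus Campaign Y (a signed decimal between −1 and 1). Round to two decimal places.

+0.09

Engagement tier differs across campaigns for reasons unrelated to any effect of the campaign itself, and it separately predicts the outcome — a classic confounder. We must compare within engagement tier levels.
Adjusting over the population distribution of engagement tier: 0.446·(0.521−0.392) + 0.554·(0.082−0.028) = +0.088.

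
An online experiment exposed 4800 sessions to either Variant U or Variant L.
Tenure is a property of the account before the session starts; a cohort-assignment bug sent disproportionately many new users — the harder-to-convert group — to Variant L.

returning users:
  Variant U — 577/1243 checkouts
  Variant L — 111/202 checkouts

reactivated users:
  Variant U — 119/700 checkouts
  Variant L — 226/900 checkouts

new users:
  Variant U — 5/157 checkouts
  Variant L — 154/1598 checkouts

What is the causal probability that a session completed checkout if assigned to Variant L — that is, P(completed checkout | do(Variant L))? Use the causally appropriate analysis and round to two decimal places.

User tenure satisfies the back-door criterion: it is not a descendant of the variant, and it blocks the spurious path from variant to outcome. Adjusting for it (i.e., using the within-user tenure rates) gives the causal effect.
Standardising Variant L to the population user tenure mix: 0.301·111/202 + 0.333·226/900 + 0.366·154/1598 = 0.284.

0.28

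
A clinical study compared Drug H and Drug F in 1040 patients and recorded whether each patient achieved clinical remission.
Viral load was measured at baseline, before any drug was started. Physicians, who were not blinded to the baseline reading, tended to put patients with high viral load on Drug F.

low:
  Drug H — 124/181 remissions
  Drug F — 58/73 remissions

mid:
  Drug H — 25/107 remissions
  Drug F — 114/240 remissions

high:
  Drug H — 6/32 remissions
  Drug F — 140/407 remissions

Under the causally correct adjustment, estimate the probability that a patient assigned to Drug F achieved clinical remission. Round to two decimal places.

Here viral load is a common cause — it drives both which drug a case falls under and the outcome. The crude comparison mixes populations; the stratum-specific rates are the causally relevant ones.
Standardising Drug F to the population viral load mix: 0.244·58/73 + 0.334·114/240 + 0.422·140/407 = 0.498.

0.50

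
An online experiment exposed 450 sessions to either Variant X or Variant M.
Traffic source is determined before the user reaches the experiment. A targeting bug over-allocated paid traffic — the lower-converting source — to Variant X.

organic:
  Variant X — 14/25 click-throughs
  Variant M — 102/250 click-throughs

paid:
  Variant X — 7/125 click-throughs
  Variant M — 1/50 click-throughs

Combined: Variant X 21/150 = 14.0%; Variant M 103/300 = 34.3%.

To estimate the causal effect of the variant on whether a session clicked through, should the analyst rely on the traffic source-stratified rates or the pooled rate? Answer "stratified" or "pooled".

stratified

Here traffic source is a common cause — it drives both which variant a case falls under and the outcome. The crude comparison mixes populations; the stratum-specific rates are the causally relevant ones.
Within each level — organic: 56.0% vs 40.8%; paid: 5.6% vs 2.0% — Variant X is higher every time.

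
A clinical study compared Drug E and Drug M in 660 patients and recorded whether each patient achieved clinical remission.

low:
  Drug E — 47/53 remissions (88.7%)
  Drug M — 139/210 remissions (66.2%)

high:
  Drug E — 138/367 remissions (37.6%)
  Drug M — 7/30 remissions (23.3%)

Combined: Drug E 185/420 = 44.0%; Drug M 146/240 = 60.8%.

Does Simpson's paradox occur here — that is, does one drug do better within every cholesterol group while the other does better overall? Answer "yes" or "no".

yes

Within each cholesterol level (low 88.7% vs 66.2%; high 37.6% vs 23.3%), Drug E has the higher rate every time. Pooled: 44.0% vs 60.8% — Drug M has the higher rate overall. The two comparisons disagree.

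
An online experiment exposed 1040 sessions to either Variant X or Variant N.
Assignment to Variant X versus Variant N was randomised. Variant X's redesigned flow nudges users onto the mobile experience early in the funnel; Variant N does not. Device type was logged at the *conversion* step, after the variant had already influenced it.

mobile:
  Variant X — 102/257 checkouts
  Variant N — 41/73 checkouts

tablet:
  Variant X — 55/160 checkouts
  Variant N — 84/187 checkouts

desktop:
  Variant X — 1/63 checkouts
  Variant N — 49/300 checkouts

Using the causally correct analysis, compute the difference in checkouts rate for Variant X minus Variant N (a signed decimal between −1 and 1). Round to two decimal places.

The distribution of device type is itself part of what the variant does — it is an intermediate outcome. Holding it fixed would remove that part of the effect; the total effect is the pooled difference.
The causal difference is the pooled difference: 0.329 − 0.311 = +0.018.

+0.02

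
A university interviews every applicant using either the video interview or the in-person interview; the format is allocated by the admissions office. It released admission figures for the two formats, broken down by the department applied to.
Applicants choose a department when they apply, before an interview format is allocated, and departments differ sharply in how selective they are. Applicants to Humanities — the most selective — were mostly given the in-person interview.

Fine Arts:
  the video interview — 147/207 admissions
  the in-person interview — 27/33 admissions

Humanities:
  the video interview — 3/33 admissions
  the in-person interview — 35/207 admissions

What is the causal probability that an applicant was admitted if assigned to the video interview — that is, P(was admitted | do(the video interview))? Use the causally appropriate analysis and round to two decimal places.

The department-specific comparison favours the in-person interview throughout, but the pooled figures favour the video interview. The question is whether to condition on department.
Here department is a common cause — it drives both which interview format a case falls under and the outcome. The crude comparison mixes populations; the stratum-specific rates are the causally relevant ones.
Standardising the video interview to the population department mix: 0.500·147/207 + 0.500·3/33 = 0.401.

0.40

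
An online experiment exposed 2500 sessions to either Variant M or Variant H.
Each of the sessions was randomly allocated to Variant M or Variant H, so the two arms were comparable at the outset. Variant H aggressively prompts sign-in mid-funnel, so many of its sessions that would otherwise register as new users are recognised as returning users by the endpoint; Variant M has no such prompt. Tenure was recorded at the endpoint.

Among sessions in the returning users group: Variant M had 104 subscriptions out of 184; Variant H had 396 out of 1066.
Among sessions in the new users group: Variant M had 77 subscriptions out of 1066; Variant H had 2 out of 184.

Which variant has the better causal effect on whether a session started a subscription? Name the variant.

The stratified and pooled comparisons disagree (Variant M wins within each user tenure; Variant H wins overall), so the answer turns on the causal role of user tenure.
User tenure here is a post-treatment variable shaped by the variant; conditioning on it would introduce bias rather than remove it. The overall comparison is the causal one.
Pooled: Variant M 14.5% vs Variant H 31.8%; Variant H is higher overall.

Variant H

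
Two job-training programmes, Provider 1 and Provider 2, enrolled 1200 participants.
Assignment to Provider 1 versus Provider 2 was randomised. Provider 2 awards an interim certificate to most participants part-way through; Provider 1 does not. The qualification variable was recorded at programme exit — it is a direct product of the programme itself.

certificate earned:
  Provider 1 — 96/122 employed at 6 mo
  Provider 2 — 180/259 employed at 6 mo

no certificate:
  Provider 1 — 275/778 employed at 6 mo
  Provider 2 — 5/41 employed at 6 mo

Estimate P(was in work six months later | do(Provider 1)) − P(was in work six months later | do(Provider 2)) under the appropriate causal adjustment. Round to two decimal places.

Qualification attained during the programme is recorded after the programme and is itself shifted by it — it sits on the causal path from programme to outcome. Conditioning on a mediator would strip out part of the effect we want; the pooled comparison gives the total causal effect.
The causal difference is the pooled difference: 0.412 − 0.617 = -0.204.

-0.20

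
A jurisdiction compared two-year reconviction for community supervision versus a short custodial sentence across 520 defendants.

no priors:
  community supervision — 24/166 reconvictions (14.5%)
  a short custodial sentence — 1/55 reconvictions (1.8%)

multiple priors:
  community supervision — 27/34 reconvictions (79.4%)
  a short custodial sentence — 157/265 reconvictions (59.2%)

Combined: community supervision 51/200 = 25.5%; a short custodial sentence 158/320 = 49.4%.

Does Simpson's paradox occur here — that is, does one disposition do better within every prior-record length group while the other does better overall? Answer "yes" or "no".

Within each prior-record length level (no priors 14.5% vs 1.8%; multiple priors 79.4% vs 59.2%), a short custodial sentence has the lower rate every time. Pooled: 25.5% vs 49.4% — community supervision has the lower rate overall. The two comparisons disagree.

yes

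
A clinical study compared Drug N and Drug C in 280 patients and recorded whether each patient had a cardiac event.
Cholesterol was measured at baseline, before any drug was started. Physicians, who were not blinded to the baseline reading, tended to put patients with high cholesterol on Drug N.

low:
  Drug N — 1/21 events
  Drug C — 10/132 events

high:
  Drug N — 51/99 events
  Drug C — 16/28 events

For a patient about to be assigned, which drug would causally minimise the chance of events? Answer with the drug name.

Drug N

Drug N is lower inside every cholesterol stratum but Drug C is lower in aggregate. Whether to stratify depends on how cholesterol relates to the drug.
Nothing the drug does changes cholesterol; the imbalance is an allocation artefact. With cholesterol also predicting the outcome, the pooled figure is confounded, and the within-stratum comparison is the causal one.
Within each level — low: 4.8% vs 7.6%; high: 51.5% vs 57.1% — Drug N is lower every time.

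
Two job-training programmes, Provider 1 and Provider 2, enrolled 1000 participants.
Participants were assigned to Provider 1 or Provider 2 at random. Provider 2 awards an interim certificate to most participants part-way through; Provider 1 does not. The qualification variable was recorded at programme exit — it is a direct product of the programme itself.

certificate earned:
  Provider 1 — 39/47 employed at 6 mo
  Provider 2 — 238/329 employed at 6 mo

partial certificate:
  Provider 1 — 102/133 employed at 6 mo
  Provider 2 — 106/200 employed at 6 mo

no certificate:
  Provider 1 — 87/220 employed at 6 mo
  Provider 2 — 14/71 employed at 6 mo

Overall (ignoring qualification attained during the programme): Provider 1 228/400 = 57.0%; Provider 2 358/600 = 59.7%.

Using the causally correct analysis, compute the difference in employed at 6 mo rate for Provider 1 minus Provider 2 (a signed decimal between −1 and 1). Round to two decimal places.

-0.03

Within every qualification attained during the programme level Provider 1 has the higher rate, yet pooled Provider 2 does — Simpson's reversal.
The distribution of qualification attained during the programme is itself part of what the programme does — it is an intermediate outcome. Holding it fixed would remove that part of the effect; the total effect is the pooled difference.
The causal difference is the pooled difference: 0.570 − 0.597 = -0.027.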